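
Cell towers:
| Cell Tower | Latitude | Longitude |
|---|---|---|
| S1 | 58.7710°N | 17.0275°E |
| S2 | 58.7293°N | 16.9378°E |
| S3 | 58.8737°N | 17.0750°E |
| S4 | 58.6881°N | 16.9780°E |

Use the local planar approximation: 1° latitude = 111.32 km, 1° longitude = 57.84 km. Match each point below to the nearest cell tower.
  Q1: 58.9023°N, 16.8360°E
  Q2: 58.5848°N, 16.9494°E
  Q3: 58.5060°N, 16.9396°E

Q1 at 58.9023°N, 16.8360°E:
  S1: 18.3391 km
  S2: 20.1384 km
  S3: 14.1856 km
  S4: 25.2196 km
  → nearest: S3 (14.1856 km)
Q2 at 58.5848°N, 16.9494°E:
  S1: 21.2143 km
  S2: 16.0997 km
  S3: 32.9707 km
  S4: 11.6177 km
  → nearest: S4 (11.6177 km)
Q3 at 58.5060°N, 16.9396°E:
  S1: 29.9347 km
  S2: 24.8580 km
  S3: 41.6748 km
  S4: 20.3927 km
  → nearest: S4 (20.3927 km)

Q1→S3; Q2→S4; Q3→S4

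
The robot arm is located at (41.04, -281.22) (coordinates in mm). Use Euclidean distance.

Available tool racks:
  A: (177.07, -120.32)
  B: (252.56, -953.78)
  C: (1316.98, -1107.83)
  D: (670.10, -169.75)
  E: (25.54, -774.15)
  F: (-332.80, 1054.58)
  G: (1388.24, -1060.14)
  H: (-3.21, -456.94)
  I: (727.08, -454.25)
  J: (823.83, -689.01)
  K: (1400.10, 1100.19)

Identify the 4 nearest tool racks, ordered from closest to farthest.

Distances from (41.04, -281.22):
A: √((136.03)² + (160.90)²) = √(18504.1609 + 25888.8100) = 210.70 mm
B: √((211.52)² + (-672.56)²) = √(44740.7104 + 452336.9536) = 705.04 mm
C: √((1275.94)² + (-826.61)²) = √(1628022.8836 + 683284.0921) = 1520.30 mm
D: √((629.06)² + (111.47)²) = √(395716.4836 + 12425.5609) = 638.86 mm
E: √((-15.50)² + (-492.93)²) = √(240.2500 + 242979.9849) = 493.17 mm
F: √((-373.84)² + (1335.80)²) = √(139756.3456 + 1784361.6400) = 1387.13 mm
G: √((1347.20)² + (-778.92)²) = √(1814947.8400 + 606716.3664) = 1556.17 mm
H: √((-44.25)² + (-175.72)²) = √(1958.0625 + 30877.5184) = 181.21 mm
I: √((686.04)² + (-173.03)²) = √(470650.8816 + 29939.3809) = 707.52 mm
J: √((782.79)² + (-407.79)²) = √(612760.1841 + 166292.6841) = 882.64 mm
K: √((1359.06)² + (1381.41)²) = √(1847044.0836 + 1908293.5881) = 1937.87 mm
Sorted: H (181.21 mm) < A (210.70 mm) < E (493.17 mm) < D (638.86 mm) < B (705.04 mm) < I (707.52 mm) < …

H, A, E, D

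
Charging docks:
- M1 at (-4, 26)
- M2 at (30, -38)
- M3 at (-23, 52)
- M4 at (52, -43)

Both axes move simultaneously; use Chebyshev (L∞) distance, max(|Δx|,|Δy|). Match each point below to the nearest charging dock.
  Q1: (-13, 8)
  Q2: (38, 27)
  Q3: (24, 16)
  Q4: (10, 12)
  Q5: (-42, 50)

Q1 at (-13, 8):
  M1: 18
  M2: 46
  M3: 44
  M4: 65
  → nearest: M1 (18)
Q2 at (38, 27):
  M1: 42
  M2: 65
  M3: 61
  M4: 70
  → nearest: M1 (42)
Q3 at (24, 16):
  M1: 28
  M2: 54
  M3: 47
  M4: 59
  → nearest: M1 (28)
Q4 at (10, 12):
  M1: 14
  M2: 50
  M3: 40
  M4: 55
  → nearest: M1 (14)
Q5 at (-42, 50):
  M1: 38
  M2: 88
  M3: 19
  M4: 94
  → nearest: M3 (19)

Q1→M1; Q2→M1; Q3→M1; Q4→M1; Q5→M3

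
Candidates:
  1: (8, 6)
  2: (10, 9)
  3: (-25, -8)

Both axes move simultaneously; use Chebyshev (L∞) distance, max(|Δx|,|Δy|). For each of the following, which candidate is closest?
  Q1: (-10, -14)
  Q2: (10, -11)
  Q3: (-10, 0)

Q1 at (-10, -14):
  1: 20
  2: 23
  3: 15
  → nearest: 3 (15)
Q2 at (10, -11):
  1: 17
  2: 20
  3: 35
  → nearest: 1 (17)
Q3 at (-10, 0):
  1: 18
  2: 20
  3: 15
  → nearest: 3 (15)

Q1→3; Q2→1; Q3→3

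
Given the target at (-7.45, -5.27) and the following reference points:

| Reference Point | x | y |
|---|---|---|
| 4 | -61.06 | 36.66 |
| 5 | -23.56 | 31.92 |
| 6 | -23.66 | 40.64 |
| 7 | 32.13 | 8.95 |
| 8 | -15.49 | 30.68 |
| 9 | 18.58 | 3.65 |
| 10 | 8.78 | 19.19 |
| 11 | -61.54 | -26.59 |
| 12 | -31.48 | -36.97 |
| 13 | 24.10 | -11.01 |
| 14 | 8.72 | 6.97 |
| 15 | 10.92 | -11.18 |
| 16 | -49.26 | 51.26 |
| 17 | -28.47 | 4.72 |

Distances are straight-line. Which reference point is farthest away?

16

Distances from (-7.45, -5.27):
4: √((-53.61)² + (41.93)²) = √(2874.0321 + 1758.1249) = 68.06
5: √((-16.11)² + (37.19)²) = √(259.5321 + 1383.0961) = 40.53
6: √((-16.21)² + (45.91)²) = √(262.7641 + 2107.7281) = 48.69
7: √((39.58)² + (14.22)²) = √(1566.5764 + 202.2084) = 42.06
8: √((-8.04)² + (35.95)²) = √(64.6416 + 1292.4025) = 36.84
9: √((26.03)² + (8.92)²) = √(677.5609 + 79.5664) = 27.52
10: √((16.23)² + (24.46)²) = √(263.4129 + 598.2916) = 29.35
11: √((-54.09)² + (-21.32)²) = √(2925.7281 + 454.5424) = 58.14
12: √((-24.03)² + (-31.70)²) = √(577.4409 + 1004.8900) = 39.78
13: √((31.55)² + (-5.74)²) = √(995.4025 + 32.9476) = 32.07
14: √((16.17)² + (12.24)²) = √(261.4689 + 149.8176) = 20.28
15: √((18.37)² + (-5.91)²) = √(337.4569 + 34.9281) = 19.30
16: √((-41.81)² + (56.53)²) = √(1748.0761 + 3195.6409) = 70.31
17: √((-21.02)² + (9.99)²) = √(441.8404 + 99.8001) = 23.27
Maximum: 16 at 70.31.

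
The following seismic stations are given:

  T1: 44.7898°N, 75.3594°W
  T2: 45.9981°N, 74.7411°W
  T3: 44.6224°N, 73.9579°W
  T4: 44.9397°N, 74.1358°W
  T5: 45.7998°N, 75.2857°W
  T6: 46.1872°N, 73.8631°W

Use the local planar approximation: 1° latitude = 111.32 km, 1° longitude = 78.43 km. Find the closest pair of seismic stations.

Pairwise distances:
T1–T2: 142.9825 km
T1–T3: 111.4881 km
T1–T4: 97.4069 km
T1–T5: 112.5817 km
T1–T6: 194.8605 km
T2–T3: 165.0029 km
T2–T4: 127.0258 km
T2–T5: 48.0801 km
T2–T6: 72.0072 km
T3–T4: 37.9778 km
T3–T5: 167.4033 km
T3–T6: 174.3521 km
T4–T5: 131.5332 km
T4–T6: 140.5090 km
T5–T6: 119.6189 km
Closest pair: T3–T4 at 37.9778 km.

T3 and T4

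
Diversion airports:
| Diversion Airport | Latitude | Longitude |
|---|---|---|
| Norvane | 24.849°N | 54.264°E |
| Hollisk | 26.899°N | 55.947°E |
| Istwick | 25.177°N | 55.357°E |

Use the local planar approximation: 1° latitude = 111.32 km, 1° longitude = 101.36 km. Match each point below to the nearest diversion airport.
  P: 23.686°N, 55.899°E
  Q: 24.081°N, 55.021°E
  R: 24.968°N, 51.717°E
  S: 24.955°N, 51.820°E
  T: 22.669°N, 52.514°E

P→Istwick; Q→Norvane; R→Norvane; S→Norvane; T→Norvane

P at 23.686°N, 55.899°E:
  Norvane: 210.299 km
  Hollisk: 357.704 km
  Istwick: 174.834 km
  → nearest: Istwick (174.834 km)
Q at 24.081°N, 55.021°E:
  Norvane: 114.876 km
  Hollisk: 327.440 km
  Istwick: 126.671 km
  → nearest: Norvane (114.876 km)
R at 24.968°N, 51.717°E:
  Norvane: 258.504 km
  Hollisk: 479.621 km
  Istwick: 369.683 km
  → nearest: Norvane (258.504 km)
S at 24.955°N, 51.820°E:
  Norvane: 248.005 km
  Hollisk: 470.975 km
  Istwick: 359.361 km
  → nearest: Norvane (248.005 km)
T at 22.669°N, 52.514°E:
  Norvane: 300.593 km
  Hollisk: 585.503 km
  Istwick: 401.232 km
  → nearest: Norvane (300.593 km)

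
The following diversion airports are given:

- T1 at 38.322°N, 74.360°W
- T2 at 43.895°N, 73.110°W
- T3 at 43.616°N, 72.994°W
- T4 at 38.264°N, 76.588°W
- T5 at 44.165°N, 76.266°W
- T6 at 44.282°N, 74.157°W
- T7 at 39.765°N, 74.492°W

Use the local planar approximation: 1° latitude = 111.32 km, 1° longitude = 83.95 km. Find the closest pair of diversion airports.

T2 and T3

Pairwise distances:
T1–T2: 629.199 km
T1–T3: 600.382 km
T1–T4: 187.152 km
T1–T5: 669.835 km
T1–T6: 663.686 km
T1–T7: 161.017 km
T2–T3: 32.549 km
T2–T4: 691.508 km
T2–T5: 266.646 km
T2–T6: 97.886 km
T2–T7: 474.164 km
T3–T4: 667.826 km
T3–T5: 281.401 km
T3–T6: 122.593 km
T3–T7: 446.758 km
T4–T5: 657.455 km
T4–T6: 700.320 km
T4–T7: 242.654 km
T5–T6: 177.529 km
T5–T7: 511.948 km
T6–T7: 503.618 km
Closest pair: T2–T3 at 32.549 km.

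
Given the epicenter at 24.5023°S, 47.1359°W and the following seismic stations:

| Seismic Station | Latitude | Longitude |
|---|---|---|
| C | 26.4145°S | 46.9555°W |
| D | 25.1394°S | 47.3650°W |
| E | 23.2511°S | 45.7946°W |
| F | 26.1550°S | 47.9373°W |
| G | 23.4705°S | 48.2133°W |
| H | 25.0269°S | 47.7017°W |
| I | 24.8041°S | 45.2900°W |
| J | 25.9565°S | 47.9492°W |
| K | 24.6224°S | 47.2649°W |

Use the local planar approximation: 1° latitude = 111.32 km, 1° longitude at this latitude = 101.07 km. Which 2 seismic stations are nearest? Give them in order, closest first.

Distances from 24.5023°S, 47.1359°W:
C: 213.6456 km
D: 74.6062 km
E: 194.3652 km
F: 201.0192 km
G: 158.2734 km
H: 81.7346 km
I: 189.5660 km
J: 181.5558 km
K: 18.6744 km
Sorted: K (18.6744 km) < D (74.6062 km) < H (81.7346 km) < G (158.2734 km) < …

K, D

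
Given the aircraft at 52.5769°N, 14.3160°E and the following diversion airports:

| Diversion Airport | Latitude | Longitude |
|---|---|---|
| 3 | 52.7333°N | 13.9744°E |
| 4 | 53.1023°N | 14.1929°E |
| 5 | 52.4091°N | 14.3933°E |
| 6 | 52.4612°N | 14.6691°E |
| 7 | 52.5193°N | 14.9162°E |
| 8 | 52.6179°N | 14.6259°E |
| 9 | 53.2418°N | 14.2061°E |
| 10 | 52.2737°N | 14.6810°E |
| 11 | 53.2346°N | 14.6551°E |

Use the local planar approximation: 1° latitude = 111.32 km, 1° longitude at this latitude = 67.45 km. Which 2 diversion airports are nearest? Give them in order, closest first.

5, 8

Distances from 52.5769°N, 14.3160°E:
3: 28.8792 km
4: 59.0740 km
5: 19.3935 km
6: 27.0761 km
7: 40.9881 km
8: 21.3952 km
9: 74.3869 km
10: 41.7770 km
11: 76.7046 km
Sorted: 5 (19.3935 km) < 8 (21.3952 km) < 6 (27.0761 km) < 3 (28.8792 km) < …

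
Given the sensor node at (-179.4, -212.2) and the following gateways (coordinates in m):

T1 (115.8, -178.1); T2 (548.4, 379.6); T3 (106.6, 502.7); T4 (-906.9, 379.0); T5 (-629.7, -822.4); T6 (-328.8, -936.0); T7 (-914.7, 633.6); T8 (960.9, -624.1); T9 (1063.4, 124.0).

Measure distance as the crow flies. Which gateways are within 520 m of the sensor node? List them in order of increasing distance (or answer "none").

Distances from (-179.4, -212.2):
T1: √((295.2)² + (34.1)²) = √(87143.040 + 1162.810) = 297.2 m
T2: √((727.8)² + (591.8)²) = √(529692.840 + 350227.240) = 938.0 m
T3: √((286.0)² + (714.9)²) = √(81796.000 + 511082.010) = 770.0 m
T4: √((-727.5)² + (591.2)²) = √(529256.250 + 349517.440) = 937.4 m
T5: √((-450.3)² + (-610.2)²) = √(202770.090 + 372344.040) = 758.4 m
T6: √((-149.4)² + (-723.8)²) = √(22320.360 + 523886.440) = 739.1 m
T7: √((-735.3)² + (845.8)²) = √(540666.090 + 715377.640) = 1120.7 m
T8: √((1140.3)² + (-411.9)²) = √(1300284.090 + 169661.610) = 1212.4 m
T9: √((1242.8)² + (336.2)²) = √(1544551.840 + 113030.440) = 1287.5 m
Threshold 520 m: T1 (297.2 m) is within range.

T1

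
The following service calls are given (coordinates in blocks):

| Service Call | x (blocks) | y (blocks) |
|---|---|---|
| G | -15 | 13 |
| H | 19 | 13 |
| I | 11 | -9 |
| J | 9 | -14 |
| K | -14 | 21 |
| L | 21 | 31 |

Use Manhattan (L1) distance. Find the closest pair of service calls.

I and J

Pairwise distances:
I–J: |-2| + |-5| = 2 + 5 = 7 blocks
G–K: |1| + |8| = 1 + 8 = 9 blocks
H–L: |2| + |18| = 2 + 18 = 20 blocks
H–I: |-8| + |-22| = 8 + 22 = 30 blocks
G–H: |34| + |0| = 34 + 0 = 34 blocks
H–J: |-10| + |-27| = 10 + 27 = 37 blocks
H–K: |-33| + |8| = 33 + 8 = 41 blocks
K–L: |35| + |10| = 35 + 10 = 45 blocks
G–I: |26| + |-22| = 26 + 22 = 48 blocks
I–L: |10| + |40| = 10 + 40 = 50 blocks
G–J: |24| + |-27| = 24 + 27 = 51 blocks
G–L: |36| + |18| = 36 + 18 = 54 blocks
I–K: |-25| + |30| = 25 + 30 = 55 blocks
J–L: |12| + |45| = 12 + 45 = 57 blocks
J–K: |-23| + |35| = 23 + 35 = 58 blocks
Closest pair: I–J at 7 blocks.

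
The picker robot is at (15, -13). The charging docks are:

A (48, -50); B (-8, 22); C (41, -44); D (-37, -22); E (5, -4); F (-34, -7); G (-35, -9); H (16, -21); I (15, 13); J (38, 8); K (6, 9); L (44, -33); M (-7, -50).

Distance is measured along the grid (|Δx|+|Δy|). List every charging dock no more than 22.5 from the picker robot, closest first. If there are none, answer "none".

Distances from (15, -13):
A: |33| + |-37| = 33 + 37 = 70
B: |-23| + |35| = 23 + 35 = 58
C: |26| + |-31| = 26 + 31 = 57
D: |-52| + |-9| = 52 + 9 = 61
E: |-10| + |9| = 10 + 9 = 19
F: |-49| + |6| = 49 + 6 = 55
G: |-50| + |4| = 50 + 4 = 54
H: |1| + |-8| = 1 + 8 = 9
I: |0| + |26| = 0 + 26 = 26
J: |23| + |21| = 23 + 21 = 44
K: |-9| + |22| = 9 + 22 = 31
L: |29| + |-20| = 29 + 20 = 49
M: |-22| + |-37| = 22 + 37 = 59
Threshold 22.5: H (9), E (19) are within range.

H, E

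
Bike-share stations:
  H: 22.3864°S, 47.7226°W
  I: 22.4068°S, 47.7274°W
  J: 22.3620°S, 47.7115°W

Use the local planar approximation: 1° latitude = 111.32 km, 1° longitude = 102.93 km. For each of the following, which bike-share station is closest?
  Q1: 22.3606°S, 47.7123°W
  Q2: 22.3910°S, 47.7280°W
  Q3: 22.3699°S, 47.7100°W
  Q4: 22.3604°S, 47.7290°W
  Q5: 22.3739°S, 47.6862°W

Q1 at 22.3606°S, 47.7123°W:
  H: 3.0615 km
  I: 5.3727 km
  J: 0.1763 km
  → nearest: J (0.1763 km)
Q2 at 22.3910°S, 47.7280°W:
  H: 0.7557 km
  I: 1.7599 km
  J: 3.6478 km
  → nearest: H (0.7557 km)
Q3 at 22.3699°S, 47.7100°W:
  H: 2.2485 km
  I: 4.4812 km
  J: 0.8929 km
  → nearest: J (0.8929 km)
Q4 at 22.3604°S, 47.7290°W:
  H: 2.9683 km
  I: 5.1679 km
  J: 1.8101 km
  → nearest: J (1.8101 km)
Q5 at 22.3739°S, 47.6862°W:
  H: 3.9967 km
  I: 5.6033 km
  J: 2.9217 km
  → nearest: J (2.9217 km)

Q1→J; Q2→H; Q3→J; Q4→J; Q5→J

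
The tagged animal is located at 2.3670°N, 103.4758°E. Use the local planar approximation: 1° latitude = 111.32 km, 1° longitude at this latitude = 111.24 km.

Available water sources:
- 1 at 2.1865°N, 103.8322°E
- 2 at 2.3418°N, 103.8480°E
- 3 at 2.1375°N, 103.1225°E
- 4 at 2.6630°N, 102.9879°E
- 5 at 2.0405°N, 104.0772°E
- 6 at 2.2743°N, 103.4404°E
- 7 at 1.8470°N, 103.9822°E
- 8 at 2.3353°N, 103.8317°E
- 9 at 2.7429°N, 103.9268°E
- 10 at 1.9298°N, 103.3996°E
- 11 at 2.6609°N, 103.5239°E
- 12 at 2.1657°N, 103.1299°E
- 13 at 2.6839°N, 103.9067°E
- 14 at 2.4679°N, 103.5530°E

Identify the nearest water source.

6

Distances from 2.3670°N, 103.4758°E:
1: √((-0.1805·111.32)² + (0.3564·111.24)²) = √(403.739097 + 1571.800241) = 44.4470 km
2: √((-0.0252·111.32)² + (0.3722·111.24)²) = √(7.869506 + 1714.252131) = 41.4985 km
3: √((-0.2295·111.32)² + (-0.3533·111.24)²) = √(652.697238 + 1544.575832) = 46.8751 km
4: √((0.2960·111.32)² + (-0.4879·111.24)²) = √(1085.749949 + 2945.666642) = 63.4934 km
5: √((-0.3265·111.32)² + (0.6014·111.24)²) = √(1321.030262 + 4475.574677) = 76.1354 km
6: √((-0.0927·111.32)² + (-0.0354·111.24)²) = √(106.489273 + 15.507025) = 11.0452 km
7: √((-0.5200·111.32)² + (0.5064·111.24)²) = √(3350.835305 + 3173.287014) = 80.7720 km
8: √((-0.0317·111.32)² + (0.3559·111.24)²) = √(12.452740 + 1567.393121) = 39.7473 km
9: √((0.3759·111.32)² + (0.4510·111.24)²) = √(1751.019759 + 2516.952642) = 65.3297 km
10: √((-0.4372·111.32)² + (-0.0762·111.24)²) = √(2368.681684 + 71.850849) = 49.4017 km
11: √((0.2939·111.32)² + (0.0481·111.24)²) = √(1070.398686 + 28.629391) = 33.1516 km
12: √((-0.2013·111.32)² + (-0.3459·111.24)²) = √(502.150553 + 1480.550020) = 44.5275 km
13: √((0.3169·111.32)² + (0.4309·111.24)²) = √(1244.488460 + 2297.602783) = 59.5155 km
14: √((0.1009·111.32)² + (0.0772·111.24)²) = √(126.162047 + 73.749072) = 14.1390 km
Minimum: 6 at 11.0452 km.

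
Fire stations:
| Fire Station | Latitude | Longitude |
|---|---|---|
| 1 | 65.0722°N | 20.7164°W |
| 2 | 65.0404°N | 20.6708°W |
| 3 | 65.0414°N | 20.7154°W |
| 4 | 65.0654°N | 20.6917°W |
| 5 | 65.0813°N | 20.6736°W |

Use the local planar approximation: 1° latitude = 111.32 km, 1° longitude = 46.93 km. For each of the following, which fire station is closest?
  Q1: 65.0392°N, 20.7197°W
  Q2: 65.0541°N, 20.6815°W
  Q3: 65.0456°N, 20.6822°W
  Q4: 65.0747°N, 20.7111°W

Q1 at 65.0392°N, 20.7197°W:
  1: √((0.0330·111.32)² + (0.0033·46.93)²) = √(13.495043 + 0.023984) = 3.6768 km
  2: √((0.0012·111.32)² + (0.0489·46.93)²) = √(0.017845 + 5.266460) = 2.2988 km
  3: √((0.0022·111.32)² + (0.0043·46.93)²) = √(0.059978 + 0.040723) = 0.3173 km
  4: √((0.0262·111.32)² + (0.0280·46.93)²) = √(8.506462 + 1.726701) = 3.1989 km
  5: √((0.0421·111.32)² + (0.0461·46.93)²) = √(21.963957 + 4.680615) = 5.1618 km
  → nearest: 3 (0.3173 km)
Q2 at 65.0541°N, 20.6815°W:
  1: √((0.0181·111.32)² + (-0.0349·46.93)²) = √(4.059790 + 2.682576) = 2.5966 km
  2: √((-0.0137·111.32)² + (0.0107·46.93)²) = √(2.325881 + 0.252156) = 1.6056 km
  3: √((-0.0127·111.32)² + (-0.0339·46.93)²) = √(1.998729 + 2.531049) = 2.1283 km
  4: √((0.0113·111.32)² + (-0.0102·46.93)²) = √(1.582353 + 0.229140) = 1.3459 km
  5: √((0.0272·111.32)² + (0.0079·46.93)²) = √(9.168203 + 0.137453) = 3.0505 km
  → nearest: 4 (1.3459 km)
Q3 at 65.0456°N, 20.6822°W:
  1: √((0.0266·111.32)² + (-0.0342·46.93)²) = √(8.768184 + 2.576044) = 3.3681 km
  2: √((-0.0052·111.32)² + (0.0114·46.93)²) = √(0.335084 + 0.286227) = 0.7882 km
  3: √((-0.0042·111.32)² + (-0.0332·46.93)²) = √(0.218597 + 2.427601) = 1.6267 km
  4: √((0.0198·111.32)² + (-0.0095·46.93)²) = √(4.858216 + 0.198769) = 2.2488 km
  5: √((0.0357·111.32)² + (0.0086·46.93)²) = √(15.793662 + 0.162891) = 3.9946 km
  → nearest: 2 (0.7882 km)
Q4 at 65.0747°N, 20.7111°W:
  1: √((-0.0025·111.32)² + (-0.0053·46.93)²) = √(0.077451 + 0.061866) = 0.3733 km
  2: √((-0.0343·111.32)² + (0.0403·46.93)²) = √(14.579232 + 3.576936) = 4.2610 km
  3: √((-0.0333·111.32)² + (-0.0043·46.93)²) = √(13.741523 + 0.040723) = 3.7124 km
  4: √((-0.0093·111.32)² + (0.0194·46.93)²) = √(1.071796 + 0.828905) = 1.3787 km
  5: √((0.0066·111.32)² + (0.0375·46.93)²) = √(0.539802 + 3.097160) = 1.9071 km
  → nearest: 1 (0.3733 km)

Q1→3; Q2→4; Q3→2; Q4→1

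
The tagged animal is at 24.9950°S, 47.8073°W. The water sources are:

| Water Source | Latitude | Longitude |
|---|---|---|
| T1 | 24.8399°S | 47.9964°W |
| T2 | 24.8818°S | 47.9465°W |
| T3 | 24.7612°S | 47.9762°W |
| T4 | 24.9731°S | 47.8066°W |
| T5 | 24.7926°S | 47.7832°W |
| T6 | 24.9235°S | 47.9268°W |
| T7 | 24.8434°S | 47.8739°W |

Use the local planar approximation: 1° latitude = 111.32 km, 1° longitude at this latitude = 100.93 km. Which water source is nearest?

T4

Distances from 24.9950°S, 47.8073°W:
T1: √((0.1551·111.32)² + (-0.1891·100.93)²) = √(298.105501 + 364.270166) = 25.7367 km
T2: √((0.1132·111.32)² + (-0.1392·100.93)²) = √(158.795887 + 197.387214) = 18.8728 km
T3: √((0.2338·111.32)² + (-0.1689·100.93)²) = √(677.384740 + 290.602834) = 31.1125 km
T4: √((0.0219·111.32)² + (0.0007·100.93)²) = √(5.943395 + 0.004992) = 2.4389 km
T5: √((0.2024·111.32)² + (0.0241·100.93)²) = √(507.653531 + 5.916633) = 22.6621 km
T6: √((0.0715·111.32)² + (-0.1195·100.93)²) = √(63.351730 + 145.470977) = 14.4507 km
T7: √((0.1516·111.32)² + (-0.0666·100.93)²) = √(284.803156 + 45.184450) = 18.1656 km
Minimum: T4 at 2.4389 km.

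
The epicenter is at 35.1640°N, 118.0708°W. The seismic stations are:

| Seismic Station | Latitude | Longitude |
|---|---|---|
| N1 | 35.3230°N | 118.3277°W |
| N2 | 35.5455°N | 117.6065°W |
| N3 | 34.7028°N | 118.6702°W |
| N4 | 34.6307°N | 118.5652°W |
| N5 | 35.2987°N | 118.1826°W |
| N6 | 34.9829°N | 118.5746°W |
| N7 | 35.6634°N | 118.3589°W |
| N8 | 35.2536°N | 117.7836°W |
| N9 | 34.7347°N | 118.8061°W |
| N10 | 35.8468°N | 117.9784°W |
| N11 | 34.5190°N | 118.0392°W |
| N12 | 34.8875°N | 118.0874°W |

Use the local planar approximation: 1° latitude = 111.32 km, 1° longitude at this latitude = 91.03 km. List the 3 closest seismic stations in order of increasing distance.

Distances from 35.1640°N, 118.0708°W:
N1: √((0.1590·111.32)² + (-0.2569·91.03)²) = √(313.285752 + 546.886615) = 29.3287 km
N2: √((0.3815·111.32)² + (0.4643·91.03)²) = √(1803.580287 + 1786.349582) = 59.9160 km
N3: √((-0.4612·111.32)² + (-0.5994·91.03)²) = √(2635.876102 + 2977.162655) = 74.9202 km
N4: √((-0.5333·111.32)² + (-0.4944·91.03)²) = √(3524.435465 + 2025.470907) = 74.4977 km
N5: √((0.1347·111.32)² + (-0.1118·91.03)²) = √(224.844147 + 103.574464) = 18.1223 km
N6: √((-0.1811·111.32)² + (-0.5038·91.03)²) = √(406.427697 + 2103.223433) = 50.0964 km
N7: √((0.4994·111.32)² + (-0.2881·91.03)²) = √(3090.604776 + 687.789596) = 61.4686 km
N8: √((0.0896·111.32)² + (0.2872·91.03)²) = √(99.486102 + 683.499115) = 27.9819 km
N9: √((-0.4293·111.32)² + (-0.7353·91.03)²) = √(2283.853132 + 4480.208415) = 82.2439 km
N10: √((0.6828·111.32)² + (0.0924·91.03)²) = √(5777.413078 + 70.747814) = 76.4733 km
N11: √((-0.6450·111.32)² + (0.0316·91.03)²) = √(5155.441042 + 8.274528) = 71.8590 km
N12: √((-0.2765·111.32)² + (-0.0166·91.03)²) = √(947.407169 + 2.283417) = 30.8171 km
Sorted: N5 (18.1223 km) < N8 (27.9819 km) < N1 (29.3287 km) < N12 (30.8171 km) < N6 (50.0964 km) < …

N5, N8, N1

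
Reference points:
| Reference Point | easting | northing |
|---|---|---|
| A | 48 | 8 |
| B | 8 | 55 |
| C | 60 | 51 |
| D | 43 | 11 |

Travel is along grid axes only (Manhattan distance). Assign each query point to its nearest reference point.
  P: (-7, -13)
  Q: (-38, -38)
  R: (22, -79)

P at (-7, -13):
  A: |55| + |21| = 55 + 21 = 76
  B: |15| + |68| = 15 + 68 = 83
  C: |67| + |64| = 67 + 64 = 131
  D: |50| + |24| = 50 + 24 = 74
  → nearest: D (74)
Q at (-38, -38):
  A: |86| + |46| = 86 + 46 = 132
  B: |46| + |93| = 46 + 93 = 139
  C: |98| + |89| = 98 + 89 = 187
  D: |81| + |49| = 81 + 49 = 130
  → nearest: D (130)
R at (22, -79):
  A: |26| + |87| = 26 + 87 = 113
  B: |-14| + |134| = 14 + 134 = 148
  C: |38| + |130| = 38 + 130 = 168
  D: |21| + |90| = 21 + 90 = 111
  → nearest: D (111)

P→D; Q→D; R→D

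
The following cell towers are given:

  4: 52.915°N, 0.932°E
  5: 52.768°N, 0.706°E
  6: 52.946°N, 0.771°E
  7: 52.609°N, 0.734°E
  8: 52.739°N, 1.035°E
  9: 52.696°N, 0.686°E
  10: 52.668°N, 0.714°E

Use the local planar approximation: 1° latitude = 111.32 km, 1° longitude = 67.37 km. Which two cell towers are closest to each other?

Pairwise distances:
4–5: √((-0.147·111.32)² + (-0.226·67.37)²) = √(267.78181 + 231.81950) = 22.352 km
4–6: √((0.031·111.32)² + (-0.161·67.37)²) = √(11.90885 + 117.64808) = 11.382 km
4–7: √((-0.306·111.32)² + (-0.198·67.37)²) = √(1160.35065 + 177.93586) = 36.583 km
4–8: √((-0.176·111.32)² + (0.103·67.37)²) = √(383.85900 + 48.15125) = 20.785 km
4–9: √((-0.219·111.32)² + (-0.246·67.37)²) = √(594.33954 + 274.66499) = 29.479 km
4–10: √((-0.247·111.32)² + (-0.218·67.37)²) = √(756.03222 + 215.69798) = 31.173 km
5–6: √((0.178·111.32)² + (0.065·67.37)²) = √(392.63264 + 19.17608) = 20.293 km
5–7: √((-0.159·111.32)² + (0.028·67.37)²) = √(313.28575 + 3.55835) = 17.800 km
5–8: √((-0.029·111.32)² + (0.329·67.37)²) = √(10.42179 + 491.27526) = 22.399 km
5–9: √((-0.072·111.32)² + (-0.020·67.37)²) = √(64.24087 + 1.81549) = 8.128 km
5–10: √((-0.100·111.32)² + (0.008·67.37)²) = √(123.92142 + 0.29048) = 11.145 km
6–7: √((-0.337·111.32)² + (-0.037·67.37)²) = √(1407.36322 + 6.21350) = 37.598 km
6–8: √((-0.207·111.32)² + (0.264·67.37)²) = √(530.99091 + 316.33041) = 29.109 km
6–9: √((-0.250·111.32)² + (-0.085·67.37)²) = √(774.50890 + 32.79223) = 28.413 km
6–10: √((-0.278·111.32)² + (-0.057·67.37)²) = √(957.71433 + 14.74629) = 31.184 km
7–8: √((0.130·111.32)² + (0.301·67.37)²) = √(209.42721 + 411.21229) = 24.913 km
7–9: √((0.087·111.32)² + (-0.048·67.37)²) = √(93.79613 + 10.45720) = 10.210 km
7–10: √((0.059·111.32)² + (-0.020·67.37)²) = √(43.13705 + 1.81549) = 6.705 km
8–9: √((-0.043·111.32)² + (-0.349·67.37)²) = √(22.91307 + 552.82026) = 23.994 km
8–10: √((-0.071·111.32)² + (-0.321·67.37)²) = √(62.46879 + 467.67393) = 23.025 km
9–10: √((-0.028·111.32)² + (0.028·67.37)²) = √(9.71544 + 3.55835) = 3.643 km
Closest pair: 9–10 at 3.643 km.

9 and 10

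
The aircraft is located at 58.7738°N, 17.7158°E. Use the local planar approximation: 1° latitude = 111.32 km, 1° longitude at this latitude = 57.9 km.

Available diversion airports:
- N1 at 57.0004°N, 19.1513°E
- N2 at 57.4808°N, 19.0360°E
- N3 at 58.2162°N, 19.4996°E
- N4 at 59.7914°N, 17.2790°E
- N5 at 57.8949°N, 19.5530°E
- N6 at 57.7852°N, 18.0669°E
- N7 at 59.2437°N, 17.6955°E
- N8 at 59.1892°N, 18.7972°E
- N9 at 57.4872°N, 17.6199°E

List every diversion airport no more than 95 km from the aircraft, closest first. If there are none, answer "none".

N7, N8

Distances from 58.7738°N, 17.7158°E:
N1: √((-1.7734·111.32)² + (1.4355·57.9)²) = √(38972.638004 + 6908.178029) = 214.1981 km
N2: √((-1.2930·111.32)² + (1.3202·57.9)²) = √(20717.790879 + 5843.009391) = 162.9748 km
N3: √((-0.5576·111.32)² + (1.7838·57.9)²) = √(3852.937157 + 10667.175655) = 120.4994 km
N4: √((1.0176·111.32)² + (-0.4368·57.9)²) = √(12832.184403 + 639.620518) = 116.0681 km
N5: √((-0.8789·111.32)² + (1.8372·57.9)²) = √(9572.498881 + 11315.402346) = 144.5265 km
N6: √((-0.9886·111.32)² + (0.3511·57.9)²) = √(12111.212036 + 413.255637) = 111.9128 km
N7: √((0.4699·111.32)² + (-0.0203·57.9)²) = √(2736.259519 + 1.381495) = 52.3225 km
N8: √((0.4154·111.32)² + (1.0814·57.9)²) = √(2138.352899 + 3920.395283) = 77.8380 km
N9: √((-1.2866·111.32)² + (-0.0959·57.9)²) = √(20513.203548 + 30.831478) = 143.3319 km
Threshold 95 km: N7 (52.3225 km), N8 (77.8380 km) are within range.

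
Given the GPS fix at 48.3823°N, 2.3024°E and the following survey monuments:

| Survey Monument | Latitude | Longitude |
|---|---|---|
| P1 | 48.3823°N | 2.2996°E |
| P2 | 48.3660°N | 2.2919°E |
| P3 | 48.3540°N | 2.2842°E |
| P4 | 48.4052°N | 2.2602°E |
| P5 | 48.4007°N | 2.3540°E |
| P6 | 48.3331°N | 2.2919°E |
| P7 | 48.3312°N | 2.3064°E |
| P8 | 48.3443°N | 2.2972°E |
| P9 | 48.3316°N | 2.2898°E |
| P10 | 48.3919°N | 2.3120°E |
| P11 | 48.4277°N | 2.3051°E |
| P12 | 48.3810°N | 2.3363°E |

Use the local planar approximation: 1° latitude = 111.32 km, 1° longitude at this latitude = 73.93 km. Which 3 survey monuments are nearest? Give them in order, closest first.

Distances from 48.3823°N, 2.3024°E:
P1: 0.2070 km
P2: 1.9736 km
P3: 3.4257 km
P4: 4.0289 km
P5: 4.3299 km
P6: 5.5317 km
P7: 5.6961 km
P8: 4.2476 km
P9: 5.7203 km
P10: 1.2829 km
P11: 5.0579 km
P12: 2.5104 km
Sorted: P1 (0.2070 km) < P10 (1.2829 km) < P2 (1.9736 km) < P12 (2.5104 km) < P3 (3.4257 km) < …

P1, P10, P2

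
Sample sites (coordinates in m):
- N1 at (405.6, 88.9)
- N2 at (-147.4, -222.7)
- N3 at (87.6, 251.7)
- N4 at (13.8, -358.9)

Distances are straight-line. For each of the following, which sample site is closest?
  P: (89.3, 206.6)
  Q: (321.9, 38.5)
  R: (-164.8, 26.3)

P at (89.3, 206.6):
  N1: √((316.3)² + (-117.7)²) = √(100045.690 + 13853.290) = 337.5 m
  N2: √((-236.7)² + (-429.3)²) = √(56026.890 + 184298.490) = 490.2 m
  N3: √((-1.7)² + (45.1)²) = √(2.890 + 2034.010) = 45.1 m
  N4: √((-75.5)² + (-565.5)²) = √(5700.250 + 319790.250) = 570.5 m
  → nearest: N3 (45.1 m)
Q at (321.9, 38.5):
  N1: √((83.7)² + (50.4)²) = √(7005.690 + 2540.160) = 97.7 m
  N2: √((-469.3)² + (-261.2)²) = √(220242.490 + 68225.440) = 537.1 m
  N3: √((-234.3)² + (213.2)²) = √(54896.490 + 45454.240) = 316.8 m
  N4: √((-308.1)² + (-397.4)²) = √(94925.610 + 157926.760) = 502.8 m
  → nearest: N1 (97.7 m)
R at (-164.8, 26.3):
  N1: √((570.4)² + (62.6)²) = √(325356.160 + 3918.760) = 573.8 m
  N2: √((17.4)² + (-249.0)²) = √(302.760 + 62001.000) = 249.6 m
  N3: √((252.4)² + (225.4)²) = √(63705.760 + 50805.160) = 338.4 m
  N4: √((178.6)² + (-385.2)²) = √(31897.960 + 148379.040) = 424.6 m
  → nearest: N2 (249.6 m)

P→N3; Q→N1; R→N2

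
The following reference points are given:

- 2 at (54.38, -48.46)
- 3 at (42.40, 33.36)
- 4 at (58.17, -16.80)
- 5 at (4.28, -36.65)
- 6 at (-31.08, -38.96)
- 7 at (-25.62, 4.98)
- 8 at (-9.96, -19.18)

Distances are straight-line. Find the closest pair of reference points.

Pairwise distances:
2–3: 82.69
2–4: 31.89
2–5: 51.47
2–6: 85.99
2–7: 96.21
2–8: 70.69
3–4: 52.58
3–5: 79.72
3–6: 103.10
3–7: 73.70
3–8: 74.18
4–5: 57.43
4–6: 91.96
4–7: 86.57
4–8: 68.17
5–6: 35.44
5–7: 51.25
5–8: 22.54
6–7: 44.28
6–8: 28.94
7–8: 28.79
Closest pair: 5–8 at 22.54.

5 and 8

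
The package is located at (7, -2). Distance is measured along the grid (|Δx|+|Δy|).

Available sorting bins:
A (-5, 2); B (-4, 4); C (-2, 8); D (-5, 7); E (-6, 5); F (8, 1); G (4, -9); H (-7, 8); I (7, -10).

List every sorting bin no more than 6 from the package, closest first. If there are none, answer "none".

F

Distances from (7, -2):
A: 16
B: 17
C: 19
D: 21
E: 20
F: 4
G: 10
H: 24
I: 8
Threshold 6: F (4) is within range.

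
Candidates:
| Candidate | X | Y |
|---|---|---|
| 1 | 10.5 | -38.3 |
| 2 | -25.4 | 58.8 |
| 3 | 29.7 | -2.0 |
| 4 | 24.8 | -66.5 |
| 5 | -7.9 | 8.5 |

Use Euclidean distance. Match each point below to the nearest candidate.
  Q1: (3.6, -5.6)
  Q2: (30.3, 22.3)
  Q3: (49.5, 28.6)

Q1 at (3.6, -5.6):
  1: √((6.9)² + (-32.7)²) = √(47.610 + 1069.290) = 33.4
  2: √((-29.0)² + (64.4)²) = √(841.000 + 4147.360) = 70.6
  3: √((26.1)² + (3.6)²) = √(681.210 + 12.960) = 26.3
  4: √((21.2)² + (-60.9)²) = √(449.440 + 3708.810) = 64.5
  5: √((-11.5)² + (14.1)²) = √(132.250 + 198.810) = 18.2
  → nearest: 5 (18.2)
Q2 at (30.3, 22.3):
  1: √((-19.8)² + (-60.6)²) = √(392.040 + 3672.360) = 63.8
  2: √((-55.7)² + (36.5)²) = √(3102.490 + 1332.250) = 66.6
  3: √((-0.6)² + (-24.3)²) = √(0.360 + 590.490) = 24.3
  4: √((-5.5)² + (-88.8)²) = √(30.250 + 7885.440) = 89.0
  5: √((-38.2)² + (-13.8)²) = √(1459.240 + 190.440) = 40.6
  → nearest: 3 (24.3)
Q3 at (49.5, 28.6):
  1: √((-39.0)² + (-66.9)²) = √(1521.000 + 4475.610) = 77.4
  2: √((-74.9)² + (30.2)²) = √(5610.010 + 912.040) = 80.8
  3: √((-19.8)² + (-30.6)²) = √(392.040 + 936.360) = 36.4
  4: √((-24.7)² + (-95.1)²) = √(610.090 + 9044.010) = 98.3
  5: √((-57.4)² + (-20.1)²) = √(3294.760 + 404.010) = 60.8
  → nearest: 3 (36.4)

Q1→5; Q2→3; Q3→3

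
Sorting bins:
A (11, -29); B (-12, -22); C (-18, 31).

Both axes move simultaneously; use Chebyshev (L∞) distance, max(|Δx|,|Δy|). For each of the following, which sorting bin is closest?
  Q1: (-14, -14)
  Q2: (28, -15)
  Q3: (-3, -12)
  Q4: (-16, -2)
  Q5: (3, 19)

Q1 at (-14, -14):
  A: max(|25|, |-15|) = 25
  B: max(|2|, |-8|) = 8
  C: max(|-4|, |45|) = 45
  → nearest: B (8)
Q2 at (28, -15):
  A: max(|-17|, |-14|) = 17
  B: max(|-40|, |-7|) = 40
  C: max(|-46|, |46|) = 46
  → nearest: A (17)
Q3 at (-3, -12):
  A: max(|14|, |-17|) = 17
  B: max(|-9|, |-10|) = 10
  C: max(|-15|, |43|) = 43
  → nearest: B (10)
Q4 at (-16, -2):
  A: max(|27|, |-27|) = 27
  B: max(|4|, |-20|) = 20
  C: max(|-2|, |33|) = 33
  → nearest: B (20)
Q5 at (3, 19):
  A: max(|8|, |-48|) = 48
  B: max(|-15|, |-41|) = 41
  C: max(|-21|, |12|) = 21
  → nearest: C (21)

Q1→B; Q2→A; Q3→B; Q4→B; Q5→C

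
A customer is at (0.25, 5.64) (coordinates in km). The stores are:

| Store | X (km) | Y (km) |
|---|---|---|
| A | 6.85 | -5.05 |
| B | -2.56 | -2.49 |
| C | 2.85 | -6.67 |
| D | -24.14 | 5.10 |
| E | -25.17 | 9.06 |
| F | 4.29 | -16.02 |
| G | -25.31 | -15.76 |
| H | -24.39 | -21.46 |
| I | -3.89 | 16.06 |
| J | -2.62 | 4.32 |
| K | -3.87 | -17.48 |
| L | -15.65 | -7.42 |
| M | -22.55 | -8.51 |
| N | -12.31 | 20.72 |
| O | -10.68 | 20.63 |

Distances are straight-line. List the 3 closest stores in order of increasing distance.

J, B, I

Distances from (0.25, 5.64):
A: 12.56 km
B: 8.60 km
C: 12.58 km
D: 24.40 km
E: 25.65 km
F: 22.03 km
G: 33.34 km
H: 36.63 km
I: 11.21 km
J: 3.16 km
K: 23.48 km
L: 20.58 km
M: 26.83 km
N: 19.63 km
O: 18.55 km
Sorted: J (3.16 km) < B (8.60 km) < I (11.21 km) < A (12.56 km) < C (12.58 km) < …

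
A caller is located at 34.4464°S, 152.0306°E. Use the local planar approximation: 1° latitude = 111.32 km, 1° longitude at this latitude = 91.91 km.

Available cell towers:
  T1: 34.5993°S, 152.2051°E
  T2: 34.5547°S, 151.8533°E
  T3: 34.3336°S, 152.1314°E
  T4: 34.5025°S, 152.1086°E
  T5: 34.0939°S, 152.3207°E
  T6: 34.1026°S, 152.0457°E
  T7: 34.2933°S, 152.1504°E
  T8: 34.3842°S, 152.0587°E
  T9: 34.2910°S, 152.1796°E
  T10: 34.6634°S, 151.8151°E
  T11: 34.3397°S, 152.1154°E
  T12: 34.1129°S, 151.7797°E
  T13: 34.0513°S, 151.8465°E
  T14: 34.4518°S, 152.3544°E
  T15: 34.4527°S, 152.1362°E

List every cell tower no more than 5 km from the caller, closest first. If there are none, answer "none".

Distances from 34.4464°S, 152.0306°E:
T1: 23.3867 km
T2: 20.2705 km
T3: 15.6047 km
T4: 9.5076 km
T5: 47.4418 km
T6: 38.2970 km
T7: 20.2905 km
T8: 7.3901 km
T9: 22.0636 km
T10: 31.2384 km
T11: 14.2067 km
T12: 43.7042 km
T13: 47.1251 km
T14: 29.7665 km
T15: 9.7310 km
Threshold 5 km: none within range.

none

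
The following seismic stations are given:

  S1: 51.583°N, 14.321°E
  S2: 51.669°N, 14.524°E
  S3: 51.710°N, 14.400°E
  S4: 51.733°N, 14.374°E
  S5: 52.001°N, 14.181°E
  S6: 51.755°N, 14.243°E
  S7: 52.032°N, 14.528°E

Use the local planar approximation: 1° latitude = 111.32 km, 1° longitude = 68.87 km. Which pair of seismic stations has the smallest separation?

Pairwise distances:
S1–S2: 16.944 km
S1–S3: 15.148 km
S1–S4: 17.092 km
S1–S5: 47.520 km
S1–S6: 19.886 km
S1–S7: 51.976 km
S2–S3: 9.683 km
S2–S4: 12.549 km
S2–S5: 43.863 km
S2–S6: 21.591 km
S2–S7: 40.410 km
S3–S4: 3.124 km
S3–S5: 35.733 km
S3–S6: 11.917 km
S3–S7: 36.913 km
S4–S5: 32.661 km
S4–S6: 9.348 km
S4–S7: 34.934 km
S5–S6: 27.716 km
S5–S7: 24.146 km
S6–S7: 36.553 km
Closest pair: S3–S4 at 3.124 km.

S3 and S4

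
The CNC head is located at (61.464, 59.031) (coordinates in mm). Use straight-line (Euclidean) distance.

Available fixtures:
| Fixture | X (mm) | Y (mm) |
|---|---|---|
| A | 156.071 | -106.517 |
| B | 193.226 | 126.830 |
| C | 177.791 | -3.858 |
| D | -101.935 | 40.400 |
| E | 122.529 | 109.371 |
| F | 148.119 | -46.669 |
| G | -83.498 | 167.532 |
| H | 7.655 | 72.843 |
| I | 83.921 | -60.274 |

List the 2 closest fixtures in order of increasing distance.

Distances from (61.464, 59.031):
A: √((94.607)² + (-165.548)²) = √(8950.48445 + 27406.14030) = 190.674 mm
B: √((131.762)² + (67.799)²) = √(17361.22464 + 4596.70440) = 148.182 mm
C: √((116.327)² + (-62.889)²) = √(13531.97093 + 3955.02632) = 132.238 mm
D: √((-163.399)² + (-18.631)²) = √(26699.23320 + 347.11416) = 164.458 mm
E: √((61.065)² + (50.340)²) = √(3728.93422 + 2534.11560) = 79.139 mm
F: √((86.655)² + (-105.700)²) = √(7509.08903 + 11172.49000) = 136.681 mm
G: √((-144.962)² + (108.501)²) = √(21013.98144 + 11772.46700) = 181.070 mm
H: √((-53.809)² + (13.812)²) = √(2895.40848 + 190.77134) = 55.553 mm
I: √((22.457)² + (-119.305)²) = √(504.31685 + 14233.68303) = 121.400 mm
Sorted: H (55.553 mm) < E (79.139 mm) < I (121.400 mm) < C (132.238 mm) < …

H, E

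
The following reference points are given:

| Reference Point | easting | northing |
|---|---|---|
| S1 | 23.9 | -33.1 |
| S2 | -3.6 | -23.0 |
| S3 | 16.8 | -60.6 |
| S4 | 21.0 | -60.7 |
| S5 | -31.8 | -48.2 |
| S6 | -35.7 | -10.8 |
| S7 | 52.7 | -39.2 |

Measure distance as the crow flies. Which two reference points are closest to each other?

Pairwise distances:
S1–S2: √((-27.5)² + (10.1)²) = √(756.250 + 102.010) = 29.3
S1–S3: √((-7.1)² + (-27.5)²) = √(50.410 + 756.250) = 28.4
S1–S4: √((-2.9)² + (-27.6)²) = √(8.410 + 761.760) = 27.8
S1–S5: √((-55.7)² + (-15.1)²) = √(3102.490 + 228.010) = 57.7
S1–S6: √((-59.6)² + (22.3)²) = √(3552.160 + 497.290) = 63.6
S1–S7: √((28.8)² + (-6.1)²) = √(829.440 + 37.210) = 29.4
S2–S3: √((20.4)² + (-37.6)²) = √(416.160 + 1413.760) = 42.8
S2–S4: √((24.6)² + (-37.7)²) = √(605.160 + 1421.290) = 45.0
S2–S5: √((-28.2)² + (-25.2)²) = √(795.240 + 635.040) = 37.8
S2–S6: √((-32.1)² + (12.2)²) = √(1030.410 + 148.840) = 34.3
S2–S7: √((56.3)² + (-16.2)²) = √(3169.690 + 262.440) = 58.6
S3–S4: √((4.2)² + (-0.1)²) = √(17.640 + 0.010) = 4.2
S3–S5: √((-48.6)² + (12.4)²) = √(2361.960 + 153.760) = 50.2
S3–S6: √((-52.5)² + (49.8)²) = √(2756.250 + 2480.040) = 72.4
S3–S7: √((35.9)² + (21.4)²) = √(1288.810 + 457.960) = 41.8
S4–S5: √((-52.8)² + (12.5)²) = √(2787.840 + 156.250) = 54.3
S4–S6: √((-56.7)² + (49.9)²) = √(3214.890 + 2490.010) = 75.5
S4–S7: √((31.7)² + (21.5)²) = √(1004.890 + 462.250) = 38.3
S5–S6: √((-3.9)² + (37.4)²) = √(15.210 + 1398.760) = 37.6
S5–S7: √((84.5)² + (9.0)²) = √(7140.250 + 81.000) = 85.0
S6–S7: √((88.4)² + (-28.4)²) = √(7814.560 + 806.560) = 92.8
Closest pair: S3–S4 at 4.2.

S3 and S4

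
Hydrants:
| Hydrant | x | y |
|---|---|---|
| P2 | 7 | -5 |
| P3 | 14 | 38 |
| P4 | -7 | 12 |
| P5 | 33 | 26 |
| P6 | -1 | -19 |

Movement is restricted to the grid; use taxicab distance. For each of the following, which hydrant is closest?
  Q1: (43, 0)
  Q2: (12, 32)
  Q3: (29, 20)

Q1 at (43, 0):
  P2: |-36| + |-5| = 36 + 5 = 41
  P3: |-29| + |38| = 29 + 38 = 67
  P4: |-50| + |12| = 50 + 12 = 62
  P5: |-10| + |26| = 10 + 26 = 36
  P6: |-44| + |-19| = 44 + 19 = 63
  → nearest: P5 (36)
Q2 at (12, 32):
  P2: |-5| + |-37| = 5 + 37 = 42
  P3: |2| + |6| = 2 + 6 = 8
  P4: |-19| + |-20| = 19 + 20 = 39
  P5: |21| + |-6| = 21 + 6 = 27
  P6: |-13| + |-51| = 13 + 51 = 64
  → nearest: P3 (8)
Q3 at (29, 20):
  P2: |-22| + |-25| = 22 + 25 = 47
  P3: |-15| + |18| = 15 + 18 = 33
  P4: |-36| + |-8| = 36 + 8 = 44
  P5: |4| + |6| = 4 + 6 = 10
  P6: |-30| + |-39| = 30 + 39 = 69
  → nearest: P5 (10)

Q1→P5; Q2→P3; Q3→P5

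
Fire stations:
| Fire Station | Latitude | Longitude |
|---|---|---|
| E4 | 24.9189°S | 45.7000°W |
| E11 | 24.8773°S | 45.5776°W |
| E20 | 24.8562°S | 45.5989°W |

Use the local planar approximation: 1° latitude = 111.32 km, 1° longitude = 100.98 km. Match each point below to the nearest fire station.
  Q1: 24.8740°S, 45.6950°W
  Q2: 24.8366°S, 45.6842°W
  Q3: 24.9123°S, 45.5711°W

Q1→E4; Q2→E20; Q3→E11

Q1 at 24.8740°S, 45.6950°W:
  E4: √((-0.0449·111.32)² + (-0.0050·100.98)²) = √(24.982683 + 0.254924) = 5.0237 km
  E11: √((-0.0033·111.32)² + (0.1174·100.98)²) = √(0.134950 + 140.542258) = 11.8607 km
  E20: √((0.0178·111.32)² + (0.0961·100.98)²) = √(3.926326 + 94.171071) = 9.9044 km
  → nearest: E4 (5.0237 km)
Q2 at 24.8366°S, 45.6842°W:
  E4: √((-0.0823·111.32)² + (-0.0158·100.98)²) = √(83.935574 + 2.545569) = 9.2995 km
  E11: √((-0.0407·111.32)² + (0.1066·100.98)²) = √(20.527460 + 115.873771) = 11.6791 km
  E20: √((-0.0196·111.32)² + (0.0853·100.98)²) = √(4.760565 + 74.194002) = 8.8856 km
  → nearest: E20 (8.8856 km)
Q3 at 24.9123°S, 45.5711°W:
  E4: √((-0.0066·111.32)² + (-0.1289·100.98)²) = √(0.539802 + 169.424638) = 13.0370 km
  E11: √((0.0350·111.32)² + (-0.0065·100.98)²) = √(15.180374 + 0.430822) = 3.9511 km
  E20: √((0.0561·111.32)² + (-0.0278·100.98)²) = √(39.000674 + 7.880619) = 6.8470 km
  → nearest: E11 (3.9511 km)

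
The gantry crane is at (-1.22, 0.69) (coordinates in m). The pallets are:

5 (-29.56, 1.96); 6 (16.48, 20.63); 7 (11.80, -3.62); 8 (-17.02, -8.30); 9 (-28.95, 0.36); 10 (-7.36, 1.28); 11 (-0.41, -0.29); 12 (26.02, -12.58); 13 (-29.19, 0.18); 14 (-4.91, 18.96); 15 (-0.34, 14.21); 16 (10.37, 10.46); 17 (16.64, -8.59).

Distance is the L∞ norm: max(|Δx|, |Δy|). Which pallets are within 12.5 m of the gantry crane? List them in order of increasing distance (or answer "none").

11, 10, 16

Distances from (-1.22, 0.69):
5: 28.34 m
6: 19.94 m
7: 13.02 m
8: 15.80 m
9: 27.73 m
10: 6.14 m
11: 0.98 m
12: 27.24 m
13: 27.97 m
14: 18.27 m
15: 13.52 m
16: 11.59 m
17: 17.86 m
Threshold 12.5 m: 11 (0.98 m), 10 (6.14 m), 16 (11.59 m) are within range.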